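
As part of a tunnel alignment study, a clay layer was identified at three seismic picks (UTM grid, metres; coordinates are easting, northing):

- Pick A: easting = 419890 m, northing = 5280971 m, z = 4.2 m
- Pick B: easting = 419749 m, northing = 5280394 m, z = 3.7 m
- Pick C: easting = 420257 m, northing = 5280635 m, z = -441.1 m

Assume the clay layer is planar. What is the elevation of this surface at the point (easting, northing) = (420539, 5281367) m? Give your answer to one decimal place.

Let the plane be z = a·easting + b·northing + c.
Pick B−Pick A: −141a − 577b = −0.5;  Pick C−Pick A: 367a − 336b = −445.3.
Solving gives a = −0.990873869, b = 0.243003840.
Then c = 4.2 − a·419890 − b·5280971 = −867234.00.
At (420539, 5281367): z = −416701.1 + 1283392.5 − 867234.00 = -542.6 m.

-542.6 m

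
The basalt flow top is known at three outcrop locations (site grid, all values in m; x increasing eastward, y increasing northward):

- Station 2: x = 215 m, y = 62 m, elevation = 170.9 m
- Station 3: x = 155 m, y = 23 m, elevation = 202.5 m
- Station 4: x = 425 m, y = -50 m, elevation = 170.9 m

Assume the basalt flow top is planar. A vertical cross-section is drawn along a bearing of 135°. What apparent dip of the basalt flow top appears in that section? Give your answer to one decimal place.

8.4°

Two edge vectors: Station 2→Station 3 = (-60, -39, 31.6), Station 2→Station 4 = (210, -112, 0).
Normal n = (Station 2→Station 3) × (Station 2→Station 4) = (3539.2, 6636, 14910).
So ∂z/∂x = −n_x/n_z = −0.23737 and ∂z/∂y = −n_y/n_z = −0.44507.
Unit vector along 135° is (sin 135°, cos 135°) = (0.7071, -0.7071).
Slope in that direction = a·(0.7071) + b·(-0.7071) = 0.14687.
Apparent dip = arctan|0.14687| = 8.4° (true dip is 26.8°, so apparent ≤ true as expected).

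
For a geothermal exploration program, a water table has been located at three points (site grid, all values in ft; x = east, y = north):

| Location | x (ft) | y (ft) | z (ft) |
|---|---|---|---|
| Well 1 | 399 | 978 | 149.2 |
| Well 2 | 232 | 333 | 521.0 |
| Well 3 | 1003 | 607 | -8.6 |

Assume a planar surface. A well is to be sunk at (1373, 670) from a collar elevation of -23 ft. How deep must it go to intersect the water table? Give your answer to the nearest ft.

210 ft

Two edge vectors: Well 1→Well 2 = (-167, -645, 371.8), Well 1→Well 3 = (604, -371, -157.8).
Normal n = (Well 1→Well 2) × (Well 1→Well 3) = (239718.8, 198214.6, 451537).
So ∂z/∂x = −n_x/n_z = −0.53090 and ∂z/∂y = −n_y/n_z = −0.43898.
Intercept c from Well 1: 149.2 + 211.83 + 429.32 = 790.35.
At (1373, 670): z_contact = −728.9 − 294.1 + 790.35 = -232.7 ft.
Depth below ground = -23 − (-232.7) = 210 ft.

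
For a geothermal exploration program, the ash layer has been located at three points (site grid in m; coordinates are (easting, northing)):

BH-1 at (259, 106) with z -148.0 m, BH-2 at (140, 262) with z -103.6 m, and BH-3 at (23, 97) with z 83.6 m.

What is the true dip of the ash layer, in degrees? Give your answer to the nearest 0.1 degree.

Two edge vectors: BH-1→BH-2 = (-119, 156, 44.4), BH-1→BH-3 = (-236, -9, 231.6).
Normal n = (BH-1→BH-2) × (BH-1→BH-3) = (36529.2, 17082, 37887).
So ∂z/∂E = −n_x/n_z = −0.96416 and ∂z/∂N = −n_y/n_z = −0.45087.
Gradient magnitude |∇z| = √(a² + b²) = √(0.92961 + 0.20328) = 1.06437.
True dip = arctan(1.06437) = 46.8°, dipping toward ENE (azimuth ≈ 065°).

46.8°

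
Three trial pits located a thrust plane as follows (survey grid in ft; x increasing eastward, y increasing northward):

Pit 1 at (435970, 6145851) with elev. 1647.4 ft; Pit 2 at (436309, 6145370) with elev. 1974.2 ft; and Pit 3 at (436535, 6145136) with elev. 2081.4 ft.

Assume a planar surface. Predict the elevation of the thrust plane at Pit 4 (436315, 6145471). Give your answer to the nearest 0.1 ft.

Two edge vectors: Pit 1→Pit 2 = (339, -481, 326.8), Pit 1→Pit 3 = (565, -715, 434).
Normal n = (Pit 1→Pit 2) × (Pit 1→Pit 3) = (24908, 37516, 29380).
So ∂z/∂x = −n_x/n_z = −0.847787611 and ∂z/∂y = −n_y/n_z = −1.276923077.
Intercept c from Pit 1: 1647.4 + 369609.96 + 7847778.97 = 8219036.33.
At (436315, 6145471): z = −369902.5 − 7847293.7 + 8219036.33 = 1840.1 ft.

1840.1 ft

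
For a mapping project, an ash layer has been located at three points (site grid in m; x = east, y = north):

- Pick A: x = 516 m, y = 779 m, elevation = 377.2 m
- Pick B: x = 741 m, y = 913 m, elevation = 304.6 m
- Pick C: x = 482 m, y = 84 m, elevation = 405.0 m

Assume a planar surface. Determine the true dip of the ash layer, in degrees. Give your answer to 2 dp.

Two edge vectors: Pick A→Pick B = (225, 134, -72.6), Pick A→Pick C = (-34, -695, 27.8).
Normal n = (Pick A→Pick B) × (Pick A→Pick C) = (-46731.8, -3786.6, -151819).
So ∂z/∂x = −n_x/n_z = −0.30781 and ∂z/∂y = −n_y/n_z = −0.02494.
Gradient magnitude |∇z| = √(a² + b²) = √(0.09475 + 0.00062) = 0.30882.
True dip = arctan(0.30882) = 17.16°, dipping toward E (azimuth ≈ 085°).

17.16°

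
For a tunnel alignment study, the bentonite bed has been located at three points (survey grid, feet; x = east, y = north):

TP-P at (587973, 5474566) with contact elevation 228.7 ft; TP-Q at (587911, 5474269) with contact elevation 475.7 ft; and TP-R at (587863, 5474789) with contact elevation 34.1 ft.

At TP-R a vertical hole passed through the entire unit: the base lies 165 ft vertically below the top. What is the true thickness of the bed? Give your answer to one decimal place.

126.0 ft

Let the plane be z = a·x + b·y + c.
TP-Q−TP-P: −62a − 297b = 247;  TP-R−TP-P: −110a + 223b = −194.6.
Solving gives a = 0.05840, b = −0.84384.
|∇z| = √(a²+b²) = 0.84586, so dip δ = arctan(0.84586) = 40.23°.
True thickness = vertical thickness × cos δ = 165 × cos 40.23° = 126.0 ft.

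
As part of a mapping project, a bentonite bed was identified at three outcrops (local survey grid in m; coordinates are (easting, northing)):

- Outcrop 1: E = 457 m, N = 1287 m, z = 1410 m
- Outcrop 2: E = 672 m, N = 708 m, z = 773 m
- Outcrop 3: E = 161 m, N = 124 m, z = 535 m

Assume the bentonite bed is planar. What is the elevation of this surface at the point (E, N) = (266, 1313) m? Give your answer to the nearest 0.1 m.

Two edge vectors: Outcrop 1→Outcrop 2 = (215, -579, -637), Outcrop 1→Outcrop 3 = (-296, -1163, -875).
Normal n = (Outcrop 1→Outcrop 2) × (Outcrop 1→Outcrop 3) = (-234206, 376677, -421429).
So ∂z/∂E = −n_x/n_z = −0.555742 and ∂z/∂N = −n_y/n_z = 0.893809.
Intercept c from Outcrop 1: 1410 + 253.97 − 1150.33 = 513.64.
At (266, 1313): z = −147.8 + 1173.6 + 513.64 = 1539.4 m.

1539.4 m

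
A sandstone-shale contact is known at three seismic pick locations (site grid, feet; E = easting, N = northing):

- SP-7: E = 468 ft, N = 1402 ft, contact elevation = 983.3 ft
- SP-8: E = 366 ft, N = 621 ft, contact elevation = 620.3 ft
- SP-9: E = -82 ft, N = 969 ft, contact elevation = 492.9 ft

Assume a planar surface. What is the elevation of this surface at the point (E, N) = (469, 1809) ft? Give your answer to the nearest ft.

1142 ft

Two edge vectors: SP-7→SP-8 = (-102, -781, -363), SP-7→SP-9 = (-550, -433, -490.4).
Normal n = (SP-7→SP-8) × (SP-7→SP-9) = (225823.4, 149629.2, -385384).
So ∂z/∂E = −n_x/n_z = 0.58597 and ∂z/∂N = −n_y/n_z = 0.38826.
Intercept c from SP-7: 983.3 − 274.23 − 544.34 = 164.73.
At (469, 1809): z = 274.8 + 702.4 + 164.73 = 1141.9 ft.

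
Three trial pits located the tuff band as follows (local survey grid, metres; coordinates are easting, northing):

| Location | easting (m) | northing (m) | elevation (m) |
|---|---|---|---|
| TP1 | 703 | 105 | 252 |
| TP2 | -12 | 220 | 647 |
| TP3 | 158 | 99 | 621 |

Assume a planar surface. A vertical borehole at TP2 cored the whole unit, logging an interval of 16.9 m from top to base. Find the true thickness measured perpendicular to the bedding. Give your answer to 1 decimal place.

12.0 m

Two edge vectors: TP1→TP2 = (-715, 115, 395), TP1→TP3 = (-545, -6, 369).
Normal n = (TP1→TP2) × (TP1→TP3) = (44805, 48560, 66965).
So ∂z/∂easting = −n_x/n_z = −0.66908 and ∂z/∂northing = −n_y/n_z = −0.72515.
|∇z| = √(a²+b²) = 0.98667, so dip δ = arctan(0.98667) = 44.62°.
True thickness = vertical thickness × cos δ = 16.9 × cos 44.62° = 12.0 m.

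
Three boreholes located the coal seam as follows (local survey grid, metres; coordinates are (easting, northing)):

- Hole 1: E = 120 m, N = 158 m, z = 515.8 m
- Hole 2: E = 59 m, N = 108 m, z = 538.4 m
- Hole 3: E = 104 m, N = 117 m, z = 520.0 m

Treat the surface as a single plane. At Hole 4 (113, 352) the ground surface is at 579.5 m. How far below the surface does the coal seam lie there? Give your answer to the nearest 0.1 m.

48.7 m

Let the plane be z = a·E + b·N + c.
Hole 2−Hole 1: −61a − 50b = 22.6;  Hole 3−Hole 1: −16a − 41b = 4.2.
Solving gives a = −0.42128, b = 0.06196.
Then c = 515.8 − a·120 − b·158 = 556.56.
At (113, 352): z_contact = −47.60 + 21.81 + 556.56 = 530.77 m.
Depth below ground = 579.5 − 530.77 = 48.7 m.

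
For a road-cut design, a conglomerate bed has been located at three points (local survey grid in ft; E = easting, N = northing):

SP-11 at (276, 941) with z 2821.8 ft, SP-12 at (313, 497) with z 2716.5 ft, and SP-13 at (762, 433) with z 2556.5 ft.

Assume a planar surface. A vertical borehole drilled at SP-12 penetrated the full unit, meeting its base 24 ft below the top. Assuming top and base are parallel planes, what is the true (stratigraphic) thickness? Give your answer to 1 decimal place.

Let the plane be z = a·E + b·N + c.
SP-12−SP-11: 37a − 444b = −105.3;  SP-13−SP-11: 486a − 508b = −265.3.
Solving gives a = −0.32642, b = 0.20996.
|∇z| = √(a²+b²) = 0.38812, so dip δ = arctan(0.38812) = 21.21°.
True thickness = vertical thickness × cos δ = 24 × cos 21.21° = 22.4 ft.

22.4 ft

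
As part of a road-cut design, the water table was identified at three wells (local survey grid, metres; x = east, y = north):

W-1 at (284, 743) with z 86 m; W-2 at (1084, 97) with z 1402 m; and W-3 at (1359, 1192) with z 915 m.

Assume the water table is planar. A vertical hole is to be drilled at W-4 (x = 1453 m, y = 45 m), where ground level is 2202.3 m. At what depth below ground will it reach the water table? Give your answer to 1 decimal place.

Two edge vectors: W-1→W-2 = (800, -646, 1316), W-1→W-3 = (1075, 449, 829).
Normal n = (W-1→W-2) × (W-1→W-3) = (-1126418, 751500, 1053650).
So ∂z/∂x = −n_x/n_z = 1.069063 and ∂z/∂y = −n_y/n_z = −0.713235.
Intercept c from W-1: 86 − 303.61 + 529.93 = 312.32.
At (1453, 45): z_contact = 1553.35 − 32.10 + 312.32 = 1833.57 m.
Depth below ground = 2202.3 − 1833.57 = 368.7 m.

368.7 m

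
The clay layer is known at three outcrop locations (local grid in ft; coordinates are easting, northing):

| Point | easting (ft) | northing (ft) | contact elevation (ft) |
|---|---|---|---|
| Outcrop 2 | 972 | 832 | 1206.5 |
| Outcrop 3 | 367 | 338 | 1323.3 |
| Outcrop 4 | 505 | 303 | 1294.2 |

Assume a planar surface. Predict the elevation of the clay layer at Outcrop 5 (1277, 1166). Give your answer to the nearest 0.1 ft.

1149.0 ft

Let the plane be z = a·easting + b·northing + c.
Outcrop 3−Outcrop 2: −605a − 494b = 116.8;  Outcrop 4−Outcrop 2: −467a − 529b = 87.7.
Solving gives a = −0.206648, b = 0.016644.
Then c = 1206.5 − a·972 − b·832 = 1393.51.
At (1277, 1166): z = −263.9 + 19.4 + 1393.51 = 1149.0 ft.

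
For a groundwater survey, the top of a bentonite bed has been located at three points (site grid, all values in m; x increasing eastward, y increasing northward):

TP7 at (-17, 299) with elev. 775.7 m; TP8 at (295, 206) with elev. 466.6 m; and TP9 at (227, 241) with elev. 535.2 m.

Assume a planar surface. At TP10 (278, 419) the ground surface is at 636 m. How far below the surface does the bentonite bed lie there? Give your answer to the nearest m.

135 m

Two edge vectors: TP7→TP8 = (312, -93, -309.1), TP7→TP9 = (244, -58, -240.5).
Normal n = (TP7→TP8) × (TP7→TP9) = (4438.7, -384.4, 4596).
So ∂z/∂x = −n_x/n_z = −0.96577 and ∂z/∂y = −n_y/n_z = 0.08364.
Intercept c from TP7: 775.7 − 16.42 − 25.01 = 734.27.
At (278, 419): z_contact = −268.5 + 35.0 + 734.27 = 500.8 m.
Depth below ground = 636 − 500.8 = 135 m.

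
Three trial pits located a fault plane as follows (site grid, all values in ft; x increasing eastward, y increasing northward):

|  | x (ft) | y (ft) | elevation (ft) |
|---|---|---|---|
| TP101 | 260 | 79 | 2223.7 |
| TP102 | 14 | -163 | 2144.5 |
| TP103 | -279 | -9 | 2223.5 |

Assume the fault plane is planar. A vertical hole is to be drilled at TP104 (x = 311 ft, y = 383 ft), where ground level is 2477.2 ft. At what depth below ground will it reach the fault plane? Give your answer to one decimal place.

137.6 ft

Let the plane be z = a·x + b·y + c.
TP102−TP101: −246a − 242b = −79.2;  TP103−TP101: −539a − 88b = −0.2.
Solving gives a = −0.06362, b = 0.39194.
Then c = 2223.7 − a·260 − b·79 = 2209.28.
At (311, 383): z_contact = −19.79 + 150.11 + 2209.28 = 2339.61 ft.
Depth below ground = 2477.2 − 2339.61 = 137.6 ft.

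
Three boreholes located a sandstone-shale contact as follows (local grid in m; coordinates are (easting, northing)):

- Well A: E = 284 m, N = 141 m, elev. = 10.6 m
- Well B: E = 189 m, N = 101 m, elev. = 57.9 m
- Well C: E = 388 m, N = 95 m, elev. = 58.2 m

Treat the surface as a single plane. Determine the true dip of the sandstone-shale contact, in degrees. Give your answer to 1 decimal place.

Two edge vectors: Well A→Well B = (-95, -40, 47.3), Well A→Well C = (104, -46, 47.6).
Normal n = (Well A→Well B) × (Well A→Well C) = (271.8, 9441.2, 8530).
So ∂z/∂E = −n_x/n_z = −0.03186 and ∂z/∂N = −n_y/n_z = −1.10682.
Gradient magnitude |∇z| = √(a² + b²) = √(0.00102 + 1.22506) = 1.10728.
True dip = arctan(1.10728) = 47.9°, dipping toward N (azimuth ≈ 002°).

47.9°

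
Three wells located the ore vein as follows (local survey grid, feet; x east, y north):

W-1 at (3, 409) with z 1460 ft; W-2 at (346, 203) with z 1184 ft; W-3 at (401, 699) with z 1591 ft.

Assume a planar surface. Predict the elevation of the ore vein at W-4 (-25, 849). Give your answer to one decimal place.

1843.5 ft

Let the plane be z = a·x + b·y + c.
W-2−W-1: 343a − 206b = −276;  W-3−W-1: 398a + 290b = 131.
Solving gives a = −0.29238, b = 0.85299.
Then c = 1460 − a·3 − b·409 = 1112.01.
At (-25, 849): z = 7.3 + 724.2 + 1112.01 = 1843.5 ft.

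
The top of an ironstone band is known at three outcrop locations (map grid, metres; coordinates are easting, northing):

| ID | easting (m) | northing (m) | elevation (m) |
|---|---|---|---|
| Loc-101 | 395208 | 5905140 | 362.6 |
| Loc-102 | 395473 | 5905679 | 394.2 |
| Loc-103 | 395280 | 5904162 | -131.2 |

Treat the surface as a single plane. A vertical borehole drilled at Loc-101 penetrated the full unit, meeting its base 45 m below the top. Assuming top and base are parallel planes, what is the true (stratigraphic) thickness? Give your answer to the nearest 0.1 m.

Let the plane be z = a·easting + b·northing + c.
Loc-102−Loc-101: 265a + 539b = 31.6;  Loc-103−Loc-101: 72a − 978b = −493.8.
Solving gives a = −0.78950, b = 0.44679.
|∇z| = √(a²+b²) = 0.90715, so dip δ = arctan(0.90715) = 42.21°.
True thickness = vertical thickness × cos δ = 45 × cos 42.21° = 33.3 m.

33.3 m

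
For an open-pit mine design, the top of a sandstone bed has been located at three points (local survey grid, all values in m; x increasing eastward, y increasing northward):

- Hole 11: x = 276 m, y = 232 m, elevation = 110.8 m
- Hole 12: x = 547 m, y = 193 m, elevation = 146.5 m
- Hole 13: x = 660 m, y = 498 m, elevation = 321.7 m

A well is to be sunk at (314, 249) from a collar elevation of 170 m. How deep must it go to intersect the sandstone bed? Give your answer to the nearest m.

Two edge vectors: Hole 11→Hole 12 = (271, -39, 35.7), Hole 11→Hole 13 = (384, 266, 210.9).
Normal n = (Hole 11→Hole 12) × (Hole 11→Hole 13) = (-17721.3, -43445.1, 87062).
So ∂z/∂x = −n_x/n_z = 0.20355 and ∂z/∂y = −n_y/n_z = 0.49901.
Intercept c from Hole 11: 110.8 − 56.18 − 115.77 = −61.15.
At (314, 249): z_contact = 63.9 + 124.3 − 61.15 = 127.0 m.
Depth below ground = 170 − 127.0 = 43 m.

43 m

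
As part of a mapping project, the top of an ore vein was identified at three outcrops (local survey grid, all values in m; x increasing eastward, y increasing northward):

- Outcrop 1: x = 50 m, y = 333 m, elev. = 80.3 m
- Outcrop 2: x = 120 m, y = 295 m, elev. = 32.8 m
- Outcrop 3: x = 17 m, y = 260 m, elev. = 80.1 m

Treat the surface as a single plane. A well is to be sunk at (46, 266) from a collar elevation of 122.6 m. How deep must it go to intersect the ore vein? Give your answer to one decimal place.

56.8 m

Two edge vectors: Outcrop 1→Outcrop 2 = (70, -38, -47.5), Outcrop 1→Outcrop 3 = (-33, -73, -0.2).
Normal n = (Outcrop 1→Outcrop 2) × (Outcrop 1→Outcrop 3) = (-3459.9, 1581.5, -6364).
So ∂z/∂x = −n_x/n_z = −0.54367 and ∂z/∂y = −n_y/n_z = 0.24851.
Intercept c from Outcrop 1: 80.3 + 27.18 − 82.75 = 24.73.
At (46, 266): z_contact = −25.01 + 66.10 + 24.73 = 65.82 m.
Depth below ground = 122.6 − 65.82 = 56.8 m.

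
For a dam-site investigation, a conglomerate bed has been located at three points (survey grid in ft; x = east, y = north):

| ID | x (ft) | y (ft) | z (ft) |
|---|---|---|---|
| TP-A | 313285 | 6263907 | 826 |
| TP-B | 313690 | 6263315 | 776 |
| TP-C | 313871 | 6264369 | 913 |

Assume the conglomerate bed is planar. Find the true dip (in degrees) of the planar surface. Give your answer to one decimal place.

Two edge vectors: TP-A→TP-B = (405, -592, -50), TP-A→TP-C = (586, 462, 87).
Normal n = (TP-A→TP-B) × (TP-A→TP-C) = (-28404, -64535, 534022).
So ∂z/∂x = −n_x/n_z = 0.05319 and ∂z/∂y = −n_y/n_z = 0.12085.
Gradient magnitude |∇z| = √(a² + b²) = √(0.00283 + 0.01460) = 0.13203.
True dip = arctan(0.13203) = 7.5°, dipping toward SSW (azimuth ≈ 204°).

7.5°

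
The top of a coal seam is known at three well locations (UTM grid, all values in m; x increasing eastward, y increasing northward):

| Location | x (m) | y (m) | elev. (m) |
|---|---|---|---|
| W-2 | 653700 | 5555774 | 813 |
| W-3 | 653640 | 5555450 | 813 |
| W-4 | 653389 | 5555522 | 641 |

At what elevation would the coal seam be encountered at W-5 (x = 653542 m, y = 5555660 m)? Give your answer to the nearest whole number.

Two edge vectors: W-2→W-3 = (-60, -324, 0), W-2→W-4 = (-311, -252, -172).
Normal n = (W-2→W-3) × (W-2→W-4) = (55728, -10320, -85644).
So ∂z/∂x = −n_x/n_z = 0.65069357 and ∂z/∂y = −n_y/n_z = −0.12049881.
Intercept c from W-2: 813 − 425358.39 + 669464.15 = 244918.76.
At (653542, 5555660): z = 425255.6 − 669450.4 + 244918.76 = 723.9 m.

724 m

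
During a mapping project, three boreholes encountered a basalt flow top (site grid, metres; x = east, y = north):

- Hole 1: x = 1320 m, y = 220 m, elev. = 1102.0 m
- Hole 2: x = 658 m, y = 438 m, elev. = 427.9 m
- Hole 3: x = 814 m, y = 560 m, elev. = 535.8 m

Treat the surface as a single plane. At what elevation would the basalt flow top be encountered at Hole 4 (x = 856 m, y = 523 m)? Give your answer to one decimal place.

585.4 m

Two edge vectors: Hole 1→Hole 2 = (-662, 218, -674.1), Hole 1→Hole 3 = (-506, 340, -566.2).
Normal n = (Hole 1→Hole 2) × (Hole 1→Hole 3) = (105762.4, -33729.8, -114772).
So ∂z/∂x = −n_x/n_z = 0.921500 and ∂z/∂y = −n_y/n_z = −0.293885.
Intercept c from Hole 1: 1102 − 1216.38 + 64.65 = −49.73.
At (856, 523): z = 788.8 − 153.7 − 49.73 = 585.4 m.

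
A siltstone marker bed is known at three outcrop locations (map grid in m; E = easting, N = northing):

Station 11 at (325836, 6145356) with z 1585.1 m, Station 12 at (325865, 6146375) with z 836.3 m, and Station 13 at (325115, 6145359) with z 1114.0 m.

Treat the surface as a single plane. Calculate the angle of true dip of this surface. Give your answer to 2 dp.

Two edge vectors: Station 11→Station 12 = (29, 1019, -748.8), Station 11→Station 13 = (-721, 3, -471.1).
Normal n = (Station 11→Station 12) × (Station 11→Station 13) = (-477804.5, 553546.7, 734786).
So ∂z/∂E = −n_x/n_z = 0.65026 and ∂z/∂N = −n_y/n_z = −0.75334.
Gradient magnitude |∇z| = √(a² + b²) = √(0.42284 + 0.56753) = 0.99517.
True dip = arctan(0.99517) = 44.86°, dipping toward NW (azimuth ≈ 319°).

44.86°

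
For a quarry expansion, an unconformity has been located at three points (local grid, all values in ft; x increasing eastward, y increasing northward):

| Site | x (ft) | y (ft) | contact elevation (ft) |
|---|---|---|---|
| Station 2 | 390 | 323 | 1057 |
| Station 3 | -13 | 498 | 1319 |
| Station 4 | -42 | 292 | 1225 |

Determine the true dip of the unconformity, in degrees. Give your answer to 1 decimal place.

33.8°

Two edge vectors: Station 2→Station 3 = (-403, 175, 262), Station 2→Station 4 = (-432, -31, 168).
Normal n = (Station 2→Station 3) × (Station 2→Station 4) = (37522, -45480, 88093).
So ∂z/∂x = −n_x/n_z = −0.42594 and ∂z/∂y = −n_y/n_z = 0.51627.
Gradient magnitude |∇z| = √(a² + b²) = √(0.18142 + 0.26654) = 0.66930.
True dip = arctan(0.66930) = 33.8°, dipping toward SE (azimuth ≈ 140°).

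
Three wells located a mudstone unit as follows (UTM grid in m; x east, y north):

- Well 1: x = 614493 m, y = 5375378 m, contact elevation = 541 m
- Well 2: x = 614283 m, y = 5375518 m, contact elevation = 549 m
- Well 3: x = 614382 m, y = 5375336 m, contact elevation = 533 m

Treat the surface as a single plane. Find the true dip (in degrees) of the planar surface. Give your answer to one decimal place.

Two edge vectors: Well 1→Well 2 = (-210, 140, 8), Well 1→Well 3 = (-111, -42, -8).
Normal n = (Well 1→Well 2) × (Well 1→Well 3) = (-784, -2568, 24360).
So ∂z/∂x = −n_x/n_z = 0.03218 and ∂z/∂y = −n_y/n_z = 0.10542.
Gradient magnitude |∇z| = √(a² + b²) = √(0.00104 + 0.01111) = 0.11022.
True dip = arctan(0.11022) = 6.3°, dipping toward SSW (azimuth ≈ 197°).

6.3°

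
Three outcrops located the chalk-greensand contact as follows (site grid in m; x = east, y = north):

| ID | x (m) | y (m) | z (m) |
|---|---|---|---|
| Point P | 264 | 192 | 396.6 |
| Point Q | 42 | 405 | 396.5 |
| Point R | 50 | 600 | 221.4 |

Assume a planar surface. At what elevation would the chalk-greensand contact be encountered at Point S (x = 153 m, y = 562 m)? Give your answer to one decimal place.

Let the plane be z = a·x + b·y + c.
Point Q−Point P: −222a + 213b = −0.1;  Point R−Point P: −214a + 408b = −175.2.
Solving gives a = −0.82848, b = −0.86396.
Then c = 396.6 − a·264 − b·192 = 781.20.
At (153, 562): z = −126.8 − 485.5 + 781.20 = 168.9 m.

168.9 m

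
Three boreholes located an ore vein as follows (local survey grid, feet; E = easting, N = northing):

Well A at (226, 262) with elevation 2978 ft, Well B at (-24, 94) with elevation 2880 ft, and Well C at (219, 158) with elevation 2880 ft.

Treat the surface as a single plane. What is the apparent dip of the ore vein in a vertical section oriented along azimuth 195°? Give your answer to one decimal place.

40.7°

Two edge vectors: Well A→Well B = (-250, -168, -98), Well A→Well C = (-7, -104, -98).
Normal n = (Well A→Well B) × (Well A→Well C) = (6272, -23814, 24824).
So ∂z/∂E = −n_x/n_z = −0.25266 and ∂z/∂N = −n_y/n_z = 0.95931.
Unit vector along 195° is (sin 195°, cos 195°) = (-0.2588, -0.9659).
Slope in that direction = a·(-0.2588) + b·(-0.9659) = −0.86123.
Apparent dip = arctan|0.86123| = 40.7° (true dip is 44.8°, so apparent ≤ true as expected).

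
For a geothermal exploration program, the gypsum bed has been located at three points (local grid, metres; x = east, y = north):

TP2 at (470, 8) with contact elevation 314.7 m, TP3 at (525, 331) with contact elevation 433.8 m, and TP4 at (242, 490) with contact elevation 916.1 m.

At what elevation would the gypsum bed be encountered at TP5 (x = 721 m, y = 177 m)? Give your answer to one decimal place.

73.4 m

Let the plane be z = a·x + b·y + c.
TP3−TP2: 55a + 323b = 119.1;  TP4−TP2: −228a + 482b = 601.4.
Solving gives a = −1.36636, b = 0.60139.
Then c = 314.7 − a·470 − b·8 = 952.08.
At (721, 177): z = −985.1 + 106.4 + 952.08 = 73.4 m.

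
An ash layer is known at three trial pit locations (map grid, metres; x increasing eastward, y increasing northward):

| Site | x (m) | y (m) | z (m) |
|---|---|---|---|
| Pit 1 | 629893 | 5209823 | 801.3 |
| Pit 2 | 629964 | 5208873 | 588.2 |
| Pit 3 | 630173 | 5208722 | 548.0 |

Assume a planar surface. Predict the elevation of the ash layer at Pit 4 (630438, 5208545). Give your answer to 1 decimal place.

Two edge vectors: Pit 1→Pit 2 = (71, -950, -213.1), Pit 1→Pit 3 = (280, -1101, -253.3).
Normal n = (Pit 1→Pit 2) × (Pit 1→Pit 3) = (6011.9, -41683.7, 187829).
So ∂z/∂x = −n_x/n_z = −0.032007305 and ∂z/∂y = −n_y/n_z = 0.221923665.
Intercept c from Pit 1: 801.3 + 20161.18 − 1156183.01 = −1135220.54.
At (630438, 5208545): z = −20178.6 + 1155899.4 − 1135220.54 = 500.2 m.

500.2 m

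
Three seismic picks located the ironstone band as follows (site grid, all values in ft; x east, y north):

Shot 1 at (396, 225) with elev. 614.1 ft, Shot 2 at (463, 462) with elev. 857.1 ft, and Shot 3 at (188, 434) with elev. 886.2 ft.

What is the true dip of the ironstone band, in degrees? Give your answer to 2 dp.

Two edge vectors: Shot 1→Shot 2 = (67, 237, 243), Shot 1→Shot 3 = (-208, 209, 272.1).
Normal n = (Shot 1→Shot 2) × (Shot 1→Shot 3) = (13700.7, -68774.7, 63299).
So ∂z/∂x = −n_x/n_z = −0.21644 and ∂z/∂y = −n_y/n_z = 1.08651.
Gradient magnitude |∇z| = √(a² + b²) = √(0.04685 + 1.18049) = 1.10785.
True dip = arctan(1.10785) = 47.93°, dipping toward SSE (azimuth ≈ 169°).

47.93°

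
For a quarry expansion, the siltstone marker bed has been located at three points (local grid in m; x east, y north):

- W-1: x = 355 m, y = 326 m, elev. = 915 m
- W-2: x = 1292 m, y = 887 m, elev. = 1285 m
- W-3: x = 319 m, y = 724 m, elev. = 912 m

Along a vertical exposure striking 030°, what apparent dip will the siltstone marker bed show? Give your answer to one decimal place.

Two edge vectors: W-1→W-2 = (937, 561, 370), W-1→W-3 = (-36, 398, -3).
Normal n = (W-1→W-2) × (W-1→W-3) = (-148943, -10509, 393122).
So ∂z/∂x = −n_x/n_z = 0.37887 and ∂z/∂y = −n_y/n_z = 0.02673.
Unit vector along 030° is (sin 30°, cos 30°) = (0.5000, 0.8660).
Slope in that direction = a·(0.5000) + b·(0.8660) = 0.21259.
Apparent dip = arctan|0.21259| = 12.0° (true dip is 20.8°, so apparent ≤ true as expected).

12.0°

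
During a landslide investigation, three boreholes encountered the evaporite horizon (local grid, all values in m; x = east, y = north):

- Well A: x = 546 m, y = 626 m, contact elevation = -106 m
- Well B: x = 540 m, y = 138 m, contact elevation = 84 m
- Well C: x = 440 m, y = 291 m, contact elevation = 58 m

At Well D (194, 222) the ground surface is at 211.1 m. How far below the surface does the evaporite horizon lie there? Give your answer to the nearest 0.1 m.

45.5 m

Two edge vectors: Well A→Well B = (-6, -488, 190), Well A→Well C = (-106, -335, 164).
Normal n = (Well A→Well B) × (Well A→Well C) = (-16382, -19156, -49718).
So ∂z/∂x = −n_x/n_z = −0.32950 and ∂z/∂y = −n_y/n_z = −0.38529.
Intercept c from Well A: -106 + 179.91 + 241.19 = 315.10.
At (194, 222): z_contact = −63.92 − 85.54 + 315.10 = 165.64 m.
Depth below ground = 211.1 − 165.64 = 45.5 m.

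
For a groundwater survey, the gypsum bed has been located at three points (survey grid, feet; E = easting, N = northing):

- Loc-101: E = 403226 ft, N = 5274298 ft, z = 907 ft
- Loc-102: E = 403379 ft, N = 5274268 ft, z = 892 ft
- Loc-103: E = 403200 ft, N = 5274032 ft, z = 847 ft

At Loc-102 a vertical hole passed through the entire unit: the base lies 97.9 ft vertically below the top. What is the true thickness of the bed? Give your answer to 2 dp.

Let the plane be z = a·E + b·N + c.
Loc-102−Loc-101: 153a − 30b = −15;  Loc-103−Loc-101: −26a − 266b = −60.
Solving gives a = −0.05280, b = 0.23072.
|∇z| = √(a²+b²) = 0.23669, so dip δ = arctan(0.23669) = 13.32°.
True thickness = vertical thickness × cos δ = 97.9 × cos 13.32° = 95.27 ft.

95.27 ft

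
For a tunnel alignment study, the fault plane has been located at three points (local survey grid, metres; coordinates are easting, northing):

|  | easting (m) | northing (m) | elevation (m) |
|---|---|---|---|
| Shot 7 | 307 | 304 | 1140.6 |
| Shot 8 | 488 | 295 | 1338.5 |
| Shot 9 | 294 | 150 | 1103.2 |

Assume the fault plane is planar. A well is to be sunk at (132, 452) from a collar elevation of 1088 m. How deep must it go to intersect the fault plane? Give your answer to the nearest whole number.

118 m

Two edge vectors: Shot 7→Shot 8 = (181, -9, 197.9), Shot 7→Shot 9 = (-13, -154, -37.4).
Normal n = (Shot 7→Shot 8) × (Shot 7→Shot 9) = (30813.2, 4196.7, -27991).
So ∂z/∂easting = −n_x/n_z = 1.10083 and ∂z/∂northing = −n_y/n_z = 0.14993.
Intercept c from Shot 7: 1140.6 − 337.95 − 45.58 = 757.07.
At (132, 452): z_contact = 145.3 + 67.8 + 757.07 = 970.1 m.
Depth below ground = 1088 − 970.1 = 118 m.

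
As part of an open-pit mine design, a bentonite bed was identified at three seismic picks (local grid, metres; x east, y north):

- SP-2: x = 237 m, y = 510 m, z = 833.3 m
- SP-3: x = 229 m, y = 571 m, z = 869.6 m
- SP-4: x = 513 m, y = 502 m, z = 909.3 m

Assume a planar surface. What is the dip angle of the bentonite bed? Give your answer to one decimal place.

34.9°

Two edge vectors: SP-2→SP-3 = (-8, 61, 36.3), SP-2→SP-4 = (276, -8, 76).
Normal n = (SP-2→SP-3) × (SP-2→SP-4) = (4926.4, 10626.8, -16772).
So ∂z/∂x = −n_x/n_z = 0.29373 and ∂z/∂y = −n_y/n_z = 0.63360.
Gradient magnitude |∇z| = √(a² + b²) = √(0.08628 + 0.40145) = 0.69838.
True dip = arctan(0.69838) = 34.9°, dipping toward SSW (azimuth ≈ 205°).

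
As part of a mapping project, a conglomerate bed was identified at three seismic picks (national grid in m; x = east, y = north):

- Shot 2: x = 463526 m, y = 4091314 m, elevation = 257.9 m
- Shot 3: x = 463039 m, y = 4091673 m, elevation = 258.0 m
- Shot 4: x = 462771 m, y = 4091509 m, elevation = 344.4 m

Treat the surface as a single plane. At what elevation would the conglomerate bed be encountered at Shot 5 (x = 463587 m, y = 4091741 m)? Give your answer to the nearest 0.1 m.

Two edge vectors: Shot 2→Shot 3 = (-487, 359, 0.1), Shot 2→Shot 4 = (-755, 195, 86.5).
Normal n = (Shot 2→Shot 3) × (Shot 2→Shot 4) = (31034, 42050, 176080).
So ∂z/∂x = −n_x/n_z = −0.176249432 and ∂z/∂y = −n_y/n_z = −0.238811904.
Intercept c from Shot 2: 257.9 + 81696.19 + 977054.48 = 1059008.58.
At (463587, 4091741): z = −81706.9 − 977156.5 + 1059008.58 = 145.2 m.

145.2 m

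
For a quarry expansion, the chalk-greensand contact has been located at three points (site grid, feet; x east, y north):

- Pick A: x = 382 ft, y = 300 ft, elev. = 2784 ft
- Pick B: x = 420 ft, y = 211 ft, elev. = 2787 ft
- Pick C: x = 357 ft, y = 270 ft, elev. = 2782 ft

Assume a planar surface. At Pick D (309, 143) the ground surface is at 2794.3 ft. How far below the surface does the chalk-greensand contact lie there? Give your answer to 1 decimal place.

16.2 ft

Let the plane be z = a·x + b·y + c.
Pick B−Pick A: 38a − 89b = 3;  Pick C−Pick A: −25a − 30b = −2.
Solving gives a = 0.07964, b = 0.00030.
Then c = 2784 − a·382 − b·300 = 2753.49.
At (309, 143): z_contact = 24.61 + 0.04 + 2753.49 = 2778.14 ft.
Depth below ground = 2794.3 − 2778.14 = 16.2 ft.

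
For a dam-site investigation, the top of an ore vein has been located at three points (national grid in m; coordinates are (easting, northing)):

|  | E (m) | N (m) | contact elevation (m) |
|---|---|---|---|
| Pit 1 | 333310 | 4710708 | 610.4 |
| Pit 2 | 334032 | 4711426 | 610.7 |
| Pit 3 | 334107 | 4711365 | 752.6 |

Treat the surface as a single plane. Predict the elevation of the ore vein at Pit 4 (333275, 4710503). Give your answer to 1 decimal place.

Two edge vectors: Pit 1→Pit 2 = (722, 718, 0.3), Pit 1→Pit 3 = (797, 657, 142.2).
Normal n = (Pit 1→Pit 2) × (Pit 1→Pit 3) = (101902.5, -102429.3, -97892).
So ∂z/∂E = −n_x/n_z = 1.040968618 and ∂z/∂N = −n_y/n_z = −1.046350059.
Intercept c from Pit 1: 610.4 − 346965.25 + 4929049.59 = 4582694.74.
At (333275, 4710503): z = 346928.8 − 4928835.1 + 4582694.74 = 788.5 m.

788.5 m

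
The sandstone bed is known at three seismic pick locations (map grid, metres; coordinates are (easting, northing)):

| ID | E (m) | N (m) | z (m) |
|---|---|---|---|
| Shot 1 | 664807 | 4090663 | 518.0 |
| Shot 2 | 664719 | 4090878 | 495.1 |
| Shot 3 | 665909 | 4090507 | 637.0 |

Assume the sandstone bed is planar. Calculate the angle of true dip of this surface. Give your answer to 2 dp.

6.77°

Two edge vectors: Shot 1→Shot 2 = (-88, 215, -22.9), Shot 1→Shot 3 = (1102, -156, 119).
Normal n = (Shot 1→Shot 2) × (Shot 1→Shot 3) = (22012.6, -14763.8, -223202).
So ∂z/∂E = −n_x/n_z = 0.09862 and ∂z/∂N = −n_y/n_z = −0.06615.
Gradient magnitude |∇z| = √(a² + b²) = √(0.00973 + 0.00438) = 0.11875.
True dip = arctan(0.11875) = 6.77°, dipping toward NW (azimuth ≈ 304°).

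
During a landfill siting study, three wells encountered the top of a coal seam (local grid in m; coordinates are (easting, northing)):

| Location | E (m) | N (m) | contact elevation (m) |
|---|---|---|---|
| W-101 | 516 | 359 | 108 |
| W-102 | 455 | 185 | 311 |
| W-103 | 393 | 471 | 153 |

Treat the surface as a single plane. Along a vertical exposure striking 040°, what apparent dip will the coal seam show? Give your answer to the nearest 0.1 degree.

52.4°

Two edge vectors: W-101→W-102 = (-61, -174, 203), W-101→W-103 = (-123, 112, 45).
Normal n = (W-101→W-102) × (W-101→W-103) = (-30566, -22224, -28234).
So ∂z/∂E = −n_x/n_z = −1.08260 and ∂z/∂N = −n_y/n_z = −0.78714.
Unit vector along 040° is (sin 40°, cos 40°) = (0.6428, 0.7660).
Slope in that direction = a·(0.6428) + b·(0.7660) = −1.29886.
Apparent dip = arctan|1.29886| = 52.4° (true dip is 53.2°, so apparent ≤ true as expected).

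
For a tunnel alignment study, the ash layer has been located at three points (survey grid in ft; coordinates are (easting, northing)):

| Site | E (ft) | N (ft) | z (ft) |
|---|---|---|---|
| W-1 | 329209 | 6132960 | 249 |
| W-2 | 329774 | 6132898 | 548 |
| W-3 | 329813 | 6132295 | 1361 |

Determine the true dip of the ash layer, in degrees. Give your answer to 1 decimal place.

Let the plane be z = a·E + b·N + c.
W-2−W-1: 565a − 62b = 299;  W-3−W-1: 604a − 665b = 1112.
Solving gives a = 0.38398, b = −1.32342.
Gradient magnitude |∇z| = √(a² + b²) = √(0.14744 + 1.75145) = 1.37800.
True dip = arctan(1.37800) = 54.0°, dipping toward NNW (azimuth ≈ 344°).

54.0°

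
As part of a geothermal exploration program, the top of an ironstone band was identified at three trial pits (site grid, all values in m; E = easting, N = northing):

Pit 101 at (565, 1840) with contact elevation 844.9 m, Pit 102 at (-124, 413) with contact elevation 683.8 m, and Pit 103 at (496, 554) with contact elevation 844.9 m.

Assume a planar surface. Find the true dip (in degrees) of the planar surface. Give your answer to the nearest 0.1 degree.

Two edge vectors: Pit 101→Pit 102 = (-689, -1427, -161.1), Pit 101→Pit 103 = (-69, -1286, 0).
Normal n = (Pit 101→Pit 102) × (Pit 101→Pit 103) = (-207174.6, 11115.9, 787591).
So ∂z/∂E = −n_x/n_z = 0.26305 and ∂z/∂N = −n_y/n_z = −0.01411.
Gradient magnitude |∇z| = √(a² + b²) = √(0.06919 + 0.00020) = 0.26343.
True dip = arctan(0.26343) = 14.8°, dipping toward W (azimuth ≈ 273°).

14.8°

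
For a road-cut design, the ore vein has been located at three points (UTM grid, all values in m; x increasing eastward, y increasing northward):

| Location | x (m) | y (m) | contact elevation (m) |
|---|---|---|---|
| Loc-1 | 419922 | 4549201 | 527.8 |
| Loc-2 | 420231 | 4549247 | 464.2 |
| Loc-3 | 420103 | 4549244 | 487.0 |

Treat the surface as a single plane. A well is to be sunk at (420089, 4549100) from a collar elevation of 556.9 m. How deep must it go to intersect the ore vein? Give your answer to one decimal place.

35.7 m

Let the plane be z = a·x + b·y + c.
Loc-2−Loc-1: 309a + 46b = −63.6;  Loc-3−Loc-1: 181a + 43b = −40.8.
Solving gives a = −0.172949002, b = −0.220842572.
Then c = 527.8 − a·419922 − b·4549201 = 1077810.14.
At (420089, 4549100): z_contact = −72653.97 − 1004634.94 + 1077810.14 = 521.22 m.
Depth below ground = 556.9 − 521.22 = 35.7 m.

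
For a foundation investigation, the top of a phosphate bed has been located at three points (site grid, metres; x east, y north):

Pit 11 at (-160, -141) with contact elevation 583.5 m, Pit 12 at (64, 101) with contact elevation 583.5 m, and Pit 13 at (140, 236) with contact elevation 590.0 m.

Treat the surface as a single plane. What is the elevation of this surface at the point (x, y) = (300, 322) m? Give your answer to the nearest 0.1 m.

579.3 m

Two edge vectors: Pit 11→Pit 12 = (224, 242, 0), Pit 11→Pit 13 = (300, 377, 6.5).
Normal n = (Pit 11→Pit 12) × (Pit 11→Pit 13) = (1573, -1456, 11848).
So ∂z/∂x = −n_x/n_z = −0.13277 and ∂z/∂y = −n_y/n_z = 0.12289.
Intercept c from Pit 11: 583.5 − 21.24 + 17.33 = 579.59.
At (300, 322): z = −39.8 + 39.6 + 579.59 = 579.3 m.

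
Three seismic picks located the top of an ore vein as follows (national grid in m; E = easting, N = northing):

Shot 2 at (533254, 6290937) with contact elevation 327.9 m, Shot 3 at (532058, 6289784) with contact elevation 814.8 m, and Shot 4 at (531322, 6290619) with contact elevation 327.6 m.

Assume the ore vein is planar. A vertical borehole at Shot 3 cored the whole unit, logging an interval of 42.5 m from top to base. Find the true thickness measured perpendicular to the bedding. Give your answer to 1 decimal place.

Let the plane be z = a·E + b·N + c.
Shot 3−Shot 2: −1196a − 1153b = 486.9;  Shot 4−Shot 2: −1932a − 318b = −0.3.
Solving gives a = 0.08401, b = −0.50943.
|∇z| = √(a²+b²) = 0.51631, so dip δ = arctan(0.51631) = 27.31°.
True thickness = vertical thickness × cos δ = 42.5 × cos 27.31° = 37.8 m.

37.8 m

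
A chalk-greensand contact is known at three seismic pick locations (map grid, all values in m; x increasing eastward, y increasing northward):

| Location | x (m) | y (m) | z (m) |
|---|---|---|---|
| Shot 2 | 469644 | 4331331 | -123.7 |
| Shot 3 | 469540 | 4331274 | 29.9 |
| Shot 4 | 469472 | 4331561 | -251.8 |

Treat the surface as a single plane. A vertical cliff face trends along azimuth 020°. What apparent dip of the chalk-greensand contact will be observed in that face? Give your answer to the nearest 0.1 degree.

54.3°

Let the plane be z = a·x + b·y + c.
Shot 3−Shot 2: −104a − 57b = 153.6;  Shot 4−Shot 2: −172a + 230b = −128.1.
Solving gives a = −0.83105, b = −1.17844.
Unit vector along 020° is (sin 20°, cos 20°) = (0.3420, 0.9397).
Slope in that direction = a·(0.3420) + b·(0.9397) = −1.39160.
Apparent dip = arctan|1.39160| = 54.3° (true dip is 55.3°, so apparent ≤ true as expected).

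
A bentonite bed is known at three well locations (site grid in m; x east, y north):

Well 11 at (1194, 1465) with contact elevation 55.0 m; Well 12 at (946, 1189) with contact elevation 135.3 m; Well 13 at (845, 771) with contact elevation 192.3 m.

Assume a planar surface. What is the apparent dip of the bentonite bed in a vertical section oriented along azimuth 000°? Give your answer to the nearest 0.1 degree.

Two edge vectors: Well 11→Well 12 = (-248, -276, 80.3), Well 11→Well 13 = (-349, -694, 137.3).
Normal n = (Well 11→Well 12) × (Well 11→Well 13) = (17833.4, 6025.7, 75788).
So ∂z/∂x = −n_x/n_z = −0.23531 and ∂z/∂y = −n_y/n_z = −0.07951.
Unit vector along 000° is (sin 0°, cos 0°) = (0.0000, 1.0000).
Slope in that direction = a·(0.0000) + b·(1.0000) = −0.07951.
Apparent dip = arctan|0.07951| = 4.5° (true dip is 13.9°, so apparent ≤ true as expected).

4.5°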